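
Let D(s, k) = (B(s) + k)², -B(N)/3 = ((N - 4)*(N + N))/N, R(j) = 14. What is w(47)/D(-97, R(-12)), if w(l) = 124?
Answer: 1/3100 ≈ 0.00032258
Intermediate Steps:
B(N) = 24 - 6*N (B(N) = -3*(N - 4)*(N + N)/N = -3*(-4 + N)*(2*N)/N = -3*2*N*(-4 + N)/N = -3*(-8 + 2*N) = 24 - 6*N)
D(s, k) = (24 + k - 6*s)² (D(s, k) = ((24 - 6*s) + k)² = (24 + k - 6*s)²)
w(47)/D(-97, R(-12)) = 124/((24 + 14 - 6*(-97))²) = 124/((24 + 14 + 582)²) = 124/(620²) = 124/384400 = 124*(1/384400) = 1/3100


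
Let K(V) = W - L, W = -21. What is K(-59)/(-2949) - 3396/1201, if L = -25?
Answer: -10019608/3541749 ≈ -2.8290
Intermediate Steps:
K(V) = 4 (K(V) = -21 - 1*(-25) = -21 + 25 = 4)
K(-59)/(-2949) - 3396/1201 = 4/(-2949) - 3396/1201 = 4*(-1/2949) - 3396*1/1201 = -4/2949 - 3396/1201 = -10019608/3541749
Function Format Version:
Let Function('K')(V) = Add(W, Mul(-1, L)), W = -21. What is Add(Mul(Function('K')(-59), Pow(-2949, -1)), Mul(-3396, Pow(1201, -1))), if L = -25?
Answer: Rational(-10019608, 3541749) ≈ -2.8290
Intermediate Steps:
Function('K')(V) = 4 (Function('K')(V) = Add(-21, Mul(-1, -25)) = Add(-21, 25) = 4)
Add(Mul(Function('K')(-59), Pow(-2949, -1)), Mul(-3396, Pow(1201, -1))) = Add(Mul(4, Pow(-2949, -1)), Mul(-3396, Pow(1201, -1))) = Add(Mul(4, Rational(-1, 2949)), Mul(-3396, Rational(1, 1201))) = Add(Rational(-4, 2949), Rational(-3396, 1201)) = Rational(-10019608, 3541749)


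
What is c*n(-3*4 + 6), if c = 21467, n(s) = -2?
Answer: -42934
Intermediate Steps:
c*n(-3*4 + 6) = 21467*(-2) = -42934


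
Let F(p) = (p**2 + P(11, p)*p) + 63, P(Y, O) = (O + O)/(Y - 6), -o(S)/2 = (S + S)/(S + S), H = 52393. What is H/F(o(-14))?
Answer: 261965/343 ≈ 763.75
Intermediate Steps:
o(S) = -2 (o(S) = -2*(S + S)/(S + S) = -2*2*S/(2*S) = -2*2*S*1/(2*S) = -2*1 = -2)
P(Y, O) = 2*O/(-6 + Y) (P(Y, O) = (2*O)/(-6 + Y) = 2*O/(-6 + Y))
F(p) = 63 + 7*p**2/5 (F(p) = (p**2 + (2*p/(-6 + 11))*p) + 63 = (p**2 + (2*p/5)*p) + 63 = (p**2 + 2*p**2/5) + 63 = 7*p**2/5 + 63 = 63 + 7*p**2/5)
H/F(o(-14)) = 52393/(63 + (7/5)*(-2)**2) = 52393/(63 + (7/5)*4) = 52393/(63 + 28/5) = 52393/(343/5) = 52393*(5/343) = 261965/343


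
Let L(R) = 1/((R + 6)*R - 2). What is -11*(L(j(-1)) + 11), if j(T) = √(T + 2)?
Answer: -616/5 ≈ -123.20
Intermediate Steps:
j(T) = √(2 + T)
L(R) = 1/(-2 + R*(6 + R)) (L(R) = 1/((6 + R)*R - 2) = 1/(R*(6 + R) - 2) = 1/(-2 + R*(6 + R)))
-11*(L(j(-1)) + 11) = -11*(1/(-2 + (√(2 - 1))² + 6*√(2 - 1)) + 11) = -11*(1/(-2 + (√1)² + 6*√1) + 11) = -11*(1/(-2 + 1² + 6*1) + 11) = -11*(1/(-2 + 1 + 6) + 11) = -11*(1/5 + 11) = -11*(⅕ + 11) = -11*56/5 = -616/5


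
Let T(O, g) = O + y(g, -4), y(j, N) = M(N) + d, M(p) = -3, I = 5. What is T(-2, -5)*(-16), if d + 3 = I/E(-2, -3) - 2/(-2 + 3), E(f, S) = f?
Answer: 200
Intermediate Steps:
d = -15/2 (d = -3 + (5/(-2) - 2/(-2 + 3)) = -3 + (5*(-½) - 2/1) = -3 + (-5/2 - 2*1) = -3 + (-5/2 - 2) = -3 - 9/2 = -15/2 ≈ -7.5000)
y(j, N) = -21/2 (y(j, N) = -3 - 15/2 = -21/2)
T(O, g) = -21/2 + O (T(O, g) = O - 21/2 = -21/2 + O)
T(-2, -5)*(-16) = (-21/2 - 2)*(-16) = -25/2*(-16) = 200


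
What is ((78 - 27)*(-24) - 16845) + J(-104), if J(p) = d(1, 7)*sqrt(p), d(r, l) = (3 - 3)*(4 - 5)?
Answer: -18069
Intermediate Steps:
d(r, l) = 0 (d(r, l) = 0*(-1) = 0)
J(p) = 0 (J(p) = 0*sqrt(p) = 0)
((78 - 27)*(-24) - 16845) + J(-104) = ((78 - 27)*(-24) - 16845) + 0 = (51*(-24) - 16845) + 0 = (-1224 - 16845) + 0 = -18069 + 0 = -18069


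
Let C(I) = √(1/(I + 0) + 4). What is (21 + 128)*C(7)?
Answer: 149*√203/7 ≈ 303.27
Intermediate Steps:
C(I) = √(4 + 1/I) (C(I) = √(1/I + 4) = √(4 + 1/I))
(21 + 128)*C(7) = (21 + 128)*√(4 + 1/7) = 149*√(4 + ⅐) = 149*√(29/7) = 149*(√203/7) = 149*√203/7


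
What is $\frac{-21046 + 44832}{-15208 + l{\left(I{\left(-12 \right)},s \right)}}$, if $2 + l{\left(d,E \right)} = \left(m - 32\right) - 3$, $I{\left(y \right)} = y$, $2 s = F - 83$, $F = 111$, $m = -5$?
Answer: $- \frac{11893}{7625} \approx -1.5597$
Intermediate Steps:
$s = 14$ ($s = \frac{111 - 83}{2} = \frac{1}{2} \cdot 28 = 14$)
$l{\left(d,E \right)} = -42$ ($l{\left(d,E \right)} = -2 - 40 = -42$)
$\frac{-21046 + 44832}{-15208 + l{\left(I{\left(-12 \right)},s \right)}} = \frac{-21046 + 44832}{-15208 - 42} = \frac{23786}{-15250} = 23786 \left(- \frac{1}{15250}\right) = - \frac{11893}{7625}$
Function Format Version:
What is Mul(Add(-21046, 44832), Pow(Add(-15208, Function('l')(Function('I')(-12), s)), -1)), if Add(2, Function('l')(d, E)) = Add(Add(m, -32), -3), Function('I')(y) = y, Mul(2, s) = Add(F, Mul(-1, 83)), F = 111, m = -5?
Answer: Rational(-11893, 7625) ≈ -1.5597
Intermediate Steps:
s = 14 (s = Mul(Rational(1, 2), Add(111, Mul(-1, 83))) = Mul(Rational(1, 2), Add(111, -83)) = Mul(Rational(1, 2), 28) = 14)
Function('l')(d, E) = -42 (Function('l')(d, E) = Add(-2, Add(Add(-5, -32), -3)) = Add(-2, Add(-37, -3)) = Add(-2, -40) = -42)
Mul(Add(-21046, 44832), Pow(Add(-15208, Function('l')(Function('I')(-12), s)), -1)) = Mul(Add(-21046, 44832), Pow(Add(-15208, -42), -1)) = Mul(23786, Pow(-15250, -1)) = Mul(23786, Rational(-1, 15250)) = Rational(-11893, 7625)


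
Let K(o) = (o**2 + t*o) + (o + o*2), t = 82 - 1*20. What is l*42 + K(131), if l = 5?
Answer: 25886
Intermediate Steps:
t = 62 (t = 82 - 20 = 62)
K(o) = o**2 + 65*o (K(o) = (o**2 + 62*o) + (o + o*2) = (o**2 + 62*o) + (o + 2*o) = (o**2 + 62*o) + 3*o = o**2 + 65*o)
l*42 + K(131) = 5*42 + 131*(65 + 131) = 210 + 131*196 = 210 + 25676 = 25886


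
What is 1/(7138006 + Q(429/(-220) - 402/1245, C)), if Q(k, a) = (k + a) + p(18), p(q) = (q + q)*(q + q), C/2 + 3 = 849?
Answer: 1660/11854046267 ≈ 1.4004e-7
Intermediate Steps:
C = 1692 (C = -6 + 2*849 = -6 + 1698 = 1692)
p(q) = 4*q**2 (p(q) = (2*q)*(2*q) = 4*q**2)
Q(k, a) = 1296 + a + k (Q(k, a) = (k + a) + 4*18**2 = (a + k) + 4*324 = (a + k) + 1296 = 1296 + a + k)
1/(7138006 + Q(429/(-220) - 402/1245, C)) = 1/(7138006 + (1296 + 1692 + (429/(-220) - 402/1245))) = 1/(7138006 + (1296 + 1692 + (429*(-1/220) - 402*1/1245))) = 1/(7138006 + (1296 + 1692 + (-39/20 - 134/415))) = 1/(7138006 + (1296 + 1692 - 3773/1660)) = 1/(7138006 + 4956307/1660) = 1/(11854046267/1660) = 1660/11854046267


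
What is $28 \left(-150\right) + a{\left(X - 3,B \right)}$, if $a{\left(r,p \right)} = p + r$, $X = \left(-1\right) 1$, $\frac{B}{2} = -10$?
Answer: $-4224$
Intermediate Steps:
$B = -20$ ($B = 2 \left(-10\right) = -20$)
$X = -1$
$28 \left(-150\right) + a{\left(X - 3,B \right)} = 28 \left(-150\right) - 24 = -4200 - 24 = -4224$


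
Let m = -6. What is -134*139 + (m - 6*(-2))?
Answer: -18620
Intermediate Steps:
-134*139 + (m - 6*(-2)) = -134*139 + (-6 - 6*(-2)) = -18626 + (-6 + 12) = -18626 + 6 = -18620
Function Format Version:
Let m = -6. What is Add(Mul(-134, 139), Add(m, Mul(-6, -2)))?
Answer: -18620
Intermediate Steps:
Add(Mul(-134, 139), Add(m, Mul(-6, -2))) = Add(Mul(-134, 139), Add(-6, Mul(-6, -2))) = Add(-18626, Add(-6, 12)) = Add(-18626, 6) = -18620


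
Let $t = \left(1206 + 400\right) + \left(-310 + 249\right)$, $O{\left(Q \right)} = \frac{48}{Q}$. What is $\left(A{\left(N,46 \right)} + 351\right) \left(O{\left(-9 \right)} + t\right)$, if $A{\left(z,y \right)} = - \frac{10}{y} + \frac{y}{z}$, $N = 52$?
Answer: $\frac{323787281}{598} \approx 5.4145 \cdot 10^{5}$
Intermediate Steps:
$t = 1545$ ($t = 1606 - 61 = 1545$)
$\left(A{\left(N,46 \right)} + 351\right) \left(O{\left(-9 \right)} + t\right) = \left(\left(- \frac{10}{46} + \frac{46}{52}\right) + 351\right) \left(\frac{48}{-9} + 1545\right) = \left(\left(\left(-10\right) \frac{1}{46} + 46 \cdot \frac{1}{52}\right) + 351\right) \left(48 \left(- \frac{1}{9}\right) + 1545\right) = \left(\left(- \frac{5}{23} + \frac{23}{26}\right) + 351\right) \left(- \frac{16}{3} + 1545\right) = \left(\frac{399}{598} + 351\right) \frac{4619}{3} = \frac{210297}{598} \cdot \frac{4619}{3} = \frac{323787281}{598}$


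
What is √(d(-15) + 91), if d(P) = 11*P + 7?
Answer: I*√67 ≈ 8.1853*I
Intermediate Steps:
d(P) = 7 + 11*P
√(d(-15) + 91) = √((7 + 11*(-15)) + 91) = √((7 - 165) + 91) = √(-158 + 91) = √(-67) = I*√67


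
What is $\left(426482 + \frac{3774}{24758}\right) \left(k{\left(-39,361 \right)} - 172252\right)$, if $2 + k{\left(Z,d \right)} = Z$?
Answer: $- \frac{909607551991545}{12379} \approx -7.348 \cdot 10^{10}$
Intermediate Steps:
$k{\left(Z,d \right)} = -2 + Z$
$\left(426482 + \frac{3774}{24758}\right) \left(k{\left(-39,361 \right)} - 172252\right) = \left(426482 + \frac{3774}{24758}\right) \left(\left(-2 - 39\right) - 172252\right) = \left(426482 + 3774 \cdot \frac{1}{24758}\right) \left(-41 - 172252\right) = \left(426482 + \frac{1887}{12379}\right) \left(-172293\right) = \frac{5279422565}{12379} \left(-172293\right) = - \frac{909607551991545}{12379}$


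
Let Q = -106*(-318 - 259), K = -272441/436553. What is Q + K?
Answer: 2053860165/33581 ≈ 61161.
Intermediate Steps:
K = -20957/33581 (K = -272441*1/436553 = -20957/33581 ≈ -0.62407)
Q = 61162 (Q = -106*(-577) = 61162)
Q + K = 61162 - 20957/33581 = 2053860165/33581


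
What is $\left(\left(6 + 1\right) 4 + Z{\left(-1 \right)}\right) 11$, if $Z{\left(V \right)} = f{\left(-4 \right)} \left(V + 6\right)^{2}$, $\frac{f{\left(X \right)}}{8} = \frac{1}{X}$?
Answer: $-242$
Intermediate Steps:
$f{\left(X \right)} = \frac{8}{X}$
$Z{\left(V \right)} = - 2 \left(6 + V\right)^{2}$ ($Z{\left(V \right)} = \frac{8}{-4} \left(V + 6\right)^{2} = 8 \left(- \frac{1}{4}\right) \left(6 + V\right)^{2} = - 2 \left(6 + V\right)^{2}$)
$\left(\left(6 + 1\right) 4 + Z{\left(-1 \right)}\right) 11 = \left(\left(6 + 1\right) 4 - 2 \left(6 - 1\right)^{2}\right) 11 = \left(7 \cdot 4 - 2 \cdot 5^{2}\right) 11 = \left(28 - 50\right) 11 = \left(-22\right) 11 = -242$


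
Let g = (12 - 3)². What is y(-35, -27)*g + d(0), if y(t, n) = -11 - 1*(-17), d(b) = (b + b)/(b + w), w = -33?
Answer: 486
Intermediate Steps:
d(b) = 2*b/(-33 + b) (d(b) = (b + b)/(b - 33) = (2*b)/(-33 + b) = 2*b/(-33 + b))
y(t, n) = 6 (y(t, n) = -11 + 17 = 6)
g = 81 (g = 9² = 81)
y(-35, -27)*g + d(0) = 6*81 + 2*0/(-33 + 0) = 486 + 2*0/(-33) = 486 + 2*0*(-1/33) = 486 + 0 = 486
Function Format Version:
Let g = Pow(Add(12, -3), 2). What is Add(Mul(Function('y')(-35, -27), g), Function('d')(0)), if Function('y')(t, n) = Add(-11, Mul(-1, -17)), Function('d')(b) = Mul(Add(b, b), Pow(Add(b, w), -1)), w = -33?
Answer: 486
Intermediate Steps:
Function('d')(b) = Mul(2, b, Pow(Add(-33, b), -1)) (Function('d')(b) = Mul(Add(b, b), Pow(Add(b, -33), -1)) = Mul(Mul(2, b), Pow(Add(-33, b), -1)) = Mul(2, b, Pow(Add(-33, b), -1)))
Function('y')(t, n) = 6 (Function('y')(t, n) = Add(-11, 17) = 6)
g = 81 (g = Pow(9, 2) = 81)
Add(Mul(Function('y')(-35, -27), g), Function('d')(0)) = Add(Mul(6, 81), Mul(2, 0, Pow(Add(-33, 0), -1))) = Add(486, Mul(2, 0, Pow(-33, -1))) = Add(486, Mul(2, 0, Rational(-1, 33))) = Add(486, 0) = 486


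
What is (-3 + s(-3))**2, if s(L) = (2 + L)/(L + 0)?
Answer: 64/9 ≈ 7.1111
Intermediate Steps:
s(L) = (2 + L)/L
(-3 + s(-3))**2 = (-3 + (2 - 3)/(-3))**2 = (-3 - 1/3*(-1))**2 = (-3 + 1/3)**2 = (-8/3)**2 = 64/9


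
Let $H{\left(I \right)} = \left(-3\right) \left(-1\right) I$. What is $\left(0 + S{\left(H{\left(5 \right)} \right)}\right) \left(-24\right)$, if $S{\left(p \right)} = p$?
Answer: $-360$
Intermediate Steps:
$H{\left(I \right)} = 3 I$
$\left(0 + S{\left(H{\left(5 \right)} \right)}\right) \left(-24\right) = \left(0 + 3 \cdot 5\right) \left(-24\right) = \left(0 + 15\right) \left(-24\right) = 15 \left(-24\right) = -360$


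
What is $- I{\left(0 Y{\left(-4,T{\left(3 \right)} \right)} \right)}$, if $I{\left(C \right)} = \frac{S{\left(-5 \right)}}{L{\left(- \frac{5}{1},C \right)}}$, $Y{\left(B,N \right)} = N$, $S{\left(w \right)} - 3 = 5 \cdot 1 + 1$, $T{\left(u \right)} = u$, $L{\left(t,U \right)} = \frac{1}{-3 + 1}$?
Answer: $18$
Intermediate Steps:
$L{\left(t,U \right)} = - \frac{1}{2}$ ($L{\left(t,U \right)} = \frac{1}{-2} = - \frac{1}{2}$)
$S{\left(w \right)} = 9$ ($S{\left(w \right)} = 3 + \left(5 \cdot 1 + 1\right) = 3 + \left(5 + 1\right) = 3 + 6 = 9$)
$I{\left(C \right)} = -18$ ($I{\left(C \right)} = \frac{9}{- \frac{1}{2}} = 9 \left(-2\right) = -18$)
$- I{\left(0 Y{\left(-4,T{\left(3 \right)} \right)} \right)} = \left(-1\right) \left(-18\right) = 18$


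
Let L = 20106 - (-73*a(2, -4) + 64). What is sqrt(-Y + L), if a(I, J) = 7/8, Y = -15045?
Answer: sqrt(562414)/4 ≈ 187.49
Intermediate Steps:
a(I, J) = 7/8 (a(I, J) = 7*(1/8) = 7/8)
L = 160847/8 (L = 20106 - (-73*7/8 + 64) = 20106 - (-511/8 + 64) = 20106 - 1*1/8 = 20106 - 1/8 = 160847/8 ≈ 20106.)
sqrt(-Y + L) = sqrt(-1*(-15045) + 160847/8) = sqrt(15045 + 160847/8) = sqrt(281207/8) = sqrt(562414)/4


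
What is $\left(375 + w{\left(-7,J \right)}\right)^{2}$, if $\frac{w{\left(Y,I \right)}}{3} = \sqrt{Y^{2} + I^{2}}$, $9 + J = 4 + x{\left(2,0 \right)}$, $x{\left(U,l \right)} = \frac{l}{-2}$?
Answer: $141291 + 2250 \sqrt{74} \approx 1.6065 \cdot 10^{5}$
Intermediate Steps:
$x{\left(U,l \right)} = - \frac{l}{2}$
$J = -5$ ($J = -9 + \left(4 - 0\right) = -9 + \left(4 + 0\right) = -9 + 4 = -5$)
$w{\left(Y,I \right)} = 3 \sqrt{I^{2} + Y^{2}}$ ($w{\left(Y,I \right)} = 3 \sqrt{Y^{2} + I^{2}} = 3 \sqrt{I^{2} + Y^{2}}$)
$\left(375 + w{\left(-7,J \right)}\right)^{2} = \left(375 + 3 \sqrt{\left(-5\right)^{2} + \left(-7\right)^{2}}\right)^{2} = \left(375 + 3 \sqrt{25 + 49}\right)^{2} = \left(375 + 3 \sqrt{74}\right)^{2}$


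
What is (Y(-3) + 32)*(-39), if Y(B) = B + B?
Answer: -1014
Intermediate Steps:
Y(B) = 2*B
(Y(-3) + 32)*(-39) = (2*(-3) + 32)*(-39) = (-6 + 32)*(-39) = 26*(-39) = -1014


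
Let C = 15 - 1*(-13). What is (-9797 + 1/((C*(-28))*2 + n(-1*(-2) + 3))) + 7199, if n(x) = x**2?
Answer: -4008715/1543 ≈ -2598.0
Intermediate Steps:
C = 28 (C = 15 + 13 = 28)
(-9797 + 1/((C*(-28))*2 + n(-1*(-2) + 3))) + 7199 = (-9797 + 1/((28*(-28))*2 + (-1*(-2) + 3)**2)) + 7199 = (-9797 + 1/(-784*2 + (2 + 3)**2)) + 7199 = (-9797 + 1/(-1568 + 5**2)) + 7199 = (-9797 + 1/(-1568 + 25)) + 7199 = (-9797 + 1/(-1543)) + 7199 = (-9797 - 1/1543) + 7199 = -15116772/1543 + 7199 = -4008715/1543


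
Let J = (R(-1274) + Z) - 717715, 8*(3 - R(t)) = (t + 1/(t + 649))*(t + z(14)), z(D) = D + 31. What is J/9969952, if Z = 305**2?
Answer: -4102027479/49849760000 ≈ -0.082288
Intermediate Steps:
z(D) = 31 + D
R(t) = 3 - (45 + t)*(t + 1/(649 + t))/8 (R(t) = 3 - (t + 1/(t + 649))*(t + (31 + 14))/8 = 3 - (t + 1/(649 + t))*(t + 45)/8 = 3 - (t + 1/(649 + t))*(45 + t)/8 = 3 - (45 + t)*(t + 1/(649 + t))/8)
Z = 93025
J = -4102027479/5000 (J = ((15531 - 1*(-1274)**3 - 29182*(-1274) - 694*(-1274)**2)/(8*(649 - 1274)) + 93025) - 717715 = ((1/8)*(15531 - 1*(-2067798824) + 37177868 - 694*1623076)/(-625) + 93025) - 717715 = ((1/8)*(-1/625)*(15531 + 2067798824 + 37177868 - 1126414744) + 93025) - 717715 = ((1/8)*(-1/625)*978577479 + 93025) - 717715 = (-978577479/5000 + 93025) - 717715 = -513452479/5000 - 717715 = -4102027479/5000 ≈ -8.2041e+5)
J/9969952 = -4102027479/5000/9969952 = -4102027479/5000*1/9969952 = -4102027479/49849760000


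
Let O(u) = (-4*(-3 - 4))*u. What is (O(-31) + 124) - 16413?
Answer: -17157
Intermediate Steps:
O(u) = 28*u (O(u) = (-4*(-7))*u = 28*u)
(O(-31) + 124) - 16413 = (28*(-31) + 124) - 16413 = (-868 + 124) - 16413 = -744 - 16413 = -17157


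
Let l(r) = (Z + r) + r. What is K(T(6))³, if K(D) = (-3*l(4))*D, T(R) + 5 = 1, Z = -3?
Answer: 216000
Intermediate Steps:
T(R) = -4 (T(R) = -5 + 1 = -4)
l(r) = -3 + 2*r (l(r) = (-3 + r) + r = -3 + 2*r)
K(D) = -15*D (K(D) = (-3*(-3 + 2*4))*D = (-3*(-3 + 8))*D = (-3*5)*D = -15*D)
K(T(6))³ = (-15*(-4))³ = 60³ = 216000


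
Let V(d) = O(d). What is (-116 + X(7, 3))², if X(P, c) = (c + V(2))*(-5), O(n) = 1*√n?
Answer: 17211 + 1310*√2 ≈ 19064.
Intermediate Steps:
O(n) = √n
V(d) = √d
X(P, c) = -5*c - 5*√2 (X(P, c) = (c + √2)*(-5) = -5*c - 5*√2)
(-116 + X(7, 3))² = (-116 + (-5*3 - 5*√2))² = (-116 + (-15 - 5*√2))² = (-131 - 5*√2)²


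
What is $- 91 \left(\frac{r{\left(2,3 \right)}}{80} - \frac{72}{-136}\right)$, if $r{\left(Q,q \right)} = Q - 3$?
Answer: $- \frac{63973}{1360} \approx -47.039$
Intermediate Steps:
$r{\left(Q,q \right)} = -3 + Q$ ($r{\left(Q,q \right)} = Q - 3 = -3 + Q$)
$- 91 \left(\frac{r{\left(2,3 \right)}}{80} - \frac{72}{-136}\right) = - 91 \left(\frac{-3 + 2}{80} - \frac{72}{-136}\right) = - 91 \left(\left(-1\right) \frac{1}{80} - - \frac{9}{17}\right) = - 91 \left(- \frac{1}{80} + \frac{9}{17}\right) = \left(-91\right) \frac{703}{1360} = - \frac{63973}{1360}$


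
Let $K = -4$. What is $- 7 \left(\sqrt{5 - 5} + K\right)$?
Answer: $28$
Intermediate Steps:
$- 7 \left(\sqrt{5 - 5} + K\right) = - 7 \left(\sqrt{5 - 5} - 4\right) = - 7 \left(\sqrt{0} - 4\right) = - 7 \left(0 - 4\right) = \left(-7\right) \left(-4\right) = 28$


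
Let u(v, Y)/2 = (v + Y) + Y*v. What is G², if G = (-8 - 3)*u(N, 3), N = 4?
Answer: 174724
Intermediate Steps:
u(v, Y) = 2*Y + 2*v + 2*Y*v (u(v, Y) = 2*((v + Y) + Y*v) = 2*((Y + v) + Y*v) = 2*(Y + v + Y*v) = 2*Y + 2*v + 2*Y*v)
G = -418 (G = (-8 - 3)*(2*3 + 2*4 + 2*3*4) = -11*(6 + 8 + 24) = -11*38 = -418)
G² = (-418)² = 174724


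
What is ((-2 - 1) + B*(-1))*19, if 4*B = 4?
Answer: -76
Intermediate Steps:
B = 1 (B = (¼)*4 = 1)
((-2 - 1) + B*(-1))*19 = ((-2 - 1) + 1*(-1))*19 = (-3 - 1)*19 = -4*19 = -76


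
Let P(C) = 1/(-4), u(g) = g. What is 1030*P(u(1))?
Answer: -515/2 ≈ -257.50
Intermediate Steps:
P(C) = -1/4
1030*P(u(1)) = 1030*(-1/4) = -515/2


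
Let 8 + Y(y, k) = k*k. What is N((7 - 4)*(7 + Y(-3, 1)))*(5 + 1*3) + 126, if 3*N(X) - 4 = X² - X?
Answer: 410/3 ≈ 136.67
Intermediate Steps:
Y(y, k) = -8 + k² (Y(y, k) = -8 + k*k = -8 + k²)
N(X) = 4/3 - X/3 + X²/3 (N(X) = 4/3 + (X² - X)/3 = 4/3 + (-X/3 + X²/3) = 4/3 - X/3 + X²/3)
N((7 - 4)*(7 + Y(-3, 1)))*(5 + 1*3) + 126 = (4/3 - (7 - 4)*(7 + (-8 + 1²))/3 + ((7 - 4)*(7 + (-8 + 1²)))²/3)*(5 + 1*3) + 126 = (4/3 - (7 + (-8 + 1)) + (3*(7 + (-8 + 1)))²/3)*(5 + 3) + 126 = (4/3 - (7 - 7) + (3*(7 - 7))²/3)*8 + 126 = (4/3 - 0 + (3*0)²/3)*8 + 126 = (4/3 - ⅓*0 + (⅓)*0²)*8 + 126 = (4/3 + 0 + (⅓)*0)*8 + 126 = (4/3 + 0 + 0)*8 + 126 = (4/3)*8 + 126 = 32/3 + 126 = 410/3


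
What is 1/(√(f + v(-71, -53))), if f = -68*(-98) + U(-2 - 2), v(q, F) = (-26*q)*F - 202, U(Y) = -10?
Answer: -I*√10154/30462 ≈ -0.003308*I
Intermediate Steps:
v(q, F) = -202 - 26*F*q (v(q, F) = -26*F*q - 202 = -202 - 26*F*q)
f = 6654 (f = -68*(-98) - 10 = 6664 - 10 = 6654)
1/(√(f + v(-71, -53))) = 1/(√(6654 + (-202 - 26*(-53)*(-71)))) = 1/(√(6654 + (-202 - 97838))) = 1/(√(6654 - 98040)) = 1/(√(-91386)) = 1/(3*I*√10154) = -I*√10154/30462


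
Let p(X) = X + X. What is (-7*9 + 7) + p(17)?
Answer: -22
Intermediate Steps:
p(X) = 2*X
(-7*9 + 7) + p(17) = (-7*9 + 7) + 2*17 = (-63 + 7) + 34 = -56 + 34 = -22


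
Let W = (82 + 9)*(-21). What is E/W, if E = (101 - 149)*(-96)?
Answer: -1536/637 ≈ -2.4113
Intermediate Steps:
W = -1911 (W = 91*(-21) = -1911)
E = 4608 (E = -48*(-96) = 4608)
E/W = 4608/(-1911) = 4608*(-1/1911) = -1536/637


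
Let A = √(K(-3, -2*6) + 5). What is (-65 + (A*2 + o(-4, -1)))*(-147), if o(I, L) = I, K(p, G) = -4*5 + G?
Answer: 10143 - 882*I*√3 ≈ 10143.0 - 1527.7*I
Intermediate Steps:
K(p, G) = -20 + G
A = 3*I*√3 (A = √((-20 - 2*6) + 5) = √((-20 - 12) + 5) = √(-32 + 5) = √(-27) = 3*I*√3 ≈ 5.1962*I)
(-65 + (A*2 + o(-4, -1)))*(-147) = (-65 + ((3*I*√3)*2 - 4))*(-147) = (-65 + (6*I*√3 - 4))*(-147) = (-65 + (-4 + 6*I*√3))*(-147) = (-69 + 6*I*√3)*(-147) = 10143 - 882*I*√3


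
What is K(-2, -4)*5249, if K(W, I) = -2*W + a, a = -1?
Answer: 15747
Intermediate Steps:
K(W, I) = -1 - 2*W (K(W, I) = -2*W - 1 = -1 - 2*W)
K(-2, -4)*5249 = (-1 - 2*(-2))*5249 = (-1 + 4)*5249 = 3*5249 = 15747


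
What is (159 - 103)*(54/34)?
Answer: 1512/17 ≈ 88.941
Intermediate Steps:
(159 - 103)*(54/34) = 56*(54*(1/34)) = 56*(27/17) = 1512/17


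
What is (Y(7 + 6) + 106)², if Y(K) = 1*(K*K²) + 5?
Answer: 5326864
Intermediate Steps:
Y(K) = 5 + K³ (Y(K) = 1*K³ + 5 = K³ + 5 = 5 + K³)
(Y(7 + 6) + 106)² = ((5 + (7 + 6)³) + 106)² = ((5 + 13³) + 106)² = ((5 + 2197) + 106)² = (2202 + 106)² = 2308² = 5326864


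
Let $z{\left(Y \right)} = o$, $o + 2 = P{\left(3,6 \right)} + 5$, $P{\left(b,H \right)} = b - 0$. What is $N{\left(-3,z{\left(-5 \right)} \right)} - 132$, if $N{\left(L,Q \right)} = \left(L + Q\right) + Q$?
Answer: $-123$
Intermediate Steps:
$P{\left(b,H \right)} = b$ ($P{\left(b,H \right)} = b + 0 = b$)
$o = 6$ ($o = -2 + \left(3 + 5\right) = -2 + 8 = 6$)
$z{\left(Y \right)} = 6$
$N{\left(L,Q \right)} = L + 2 Q$
$N{\left(-3,z{\left(-5 \right)} \right)} - 132 = \left(-3 + 2 \cdot 6\right) - 132 = \left(-3 + 12\right) - 132 = 9 - 132 = -123$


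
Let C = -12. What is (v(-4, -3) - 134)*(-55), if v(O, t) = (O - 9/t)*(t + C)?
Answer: 6545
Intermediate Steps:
v(O, t) = (-12 + t)*(O - 9/t) (v(O, t) = (O - 9/t)*(t - 12) = (O - 9/t)*(-12 + t) = (-12 + t)*(O - 9/t))
(v(-4, -3) - 134)*(-55) = ((-9 - 12*(-4) + 108/(-3) - 4*(-3)) - 134)*(-55) = ((-9 + 48 + 108*(-1/3) + 12) - 134)*(-55) = ((-9 + 48 - 36 + 12) - 134)*(-55) = (15 - 134)*(-55) = -119*(-55) = 6545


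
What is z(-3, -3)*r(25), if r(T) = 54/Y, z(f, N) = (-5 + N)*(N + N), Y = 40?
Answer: 324/5 ≈ 64.800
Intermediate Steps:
z(f, N) = 2*N*(-5 + N) (z(f, N) = (-5 + N)*(2*N) = 2*N*(-5 + N))
r(T) = 27/20 (r(T) = 54/40 = 54*(1/40) = 27/20)
z(-3, -3)*r(25) = (2*(-3)*(-5 - 3))*(27/20) = (2*(-3)*(-8))*(27/20) = 48*(27/20) = 324/5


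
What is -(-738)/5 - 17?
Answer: 653/5 ≈ 130.60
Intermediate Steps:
-(-738)/5 - 17 = -41*(-18/5) - 17 = 738/5 - 17 = 653/5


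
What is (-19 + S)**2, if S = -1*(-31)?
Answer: 144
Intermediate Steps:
S = 31
(-19 + S)**2 = (-19 + 31)**2 = 12**2 = 144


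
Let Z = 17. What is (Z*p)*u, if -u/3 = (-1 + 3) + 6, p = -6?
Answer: 2448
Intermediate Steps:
u = -24 (u = -3*((-1 + 3) + 6) = -3*(2 + 6) = -3*8 = -24)
(Z*p)*u = (17*(-6))*(-24) = -102*(-24) = 2448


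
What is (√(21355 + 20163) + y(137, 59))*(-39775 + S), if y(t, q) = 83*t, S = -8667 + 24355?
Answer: -273893277 - 24087*√41518 ≈ -2.7880e+8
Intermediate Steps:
S = 15688
(√(21355 + 20163) + y(137, 59))*(-39775 + S) = (√(21355 + 20163) + 83*137)*(-39775 + 15688) = (√41518 + 11371)*(-24087) = (11371 + √41518)*(-24087) = -273893277 - 24087*√41518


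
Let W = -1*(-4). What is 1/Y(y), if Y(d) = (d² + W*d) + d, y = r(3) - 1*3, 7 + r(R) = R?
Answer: 1/14 ≈ 0.071429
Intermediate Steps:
r(R) = -7 + R
W = 4
y = -7 (y = (-7 + 3) - 1*3 = -4 - 3 = -7)
Y(d) = d² + 5*d (Y(d) = (d² + 4*d) + d = d² + 5*d)
1/Y(y) = 1/(-7*(5 - 7)) = 1/(-7*(-2)) = 1/14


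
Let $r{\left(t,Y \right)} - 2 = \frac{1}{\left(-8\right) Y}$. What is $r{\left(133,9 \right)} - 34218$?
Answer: $- \frac{2463553}{72} \approx -34216.0$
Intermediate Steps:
$r{\left(t,Y \right)} = 2 - \frac{1}{8 Y}$ ($r{\left(t,Y \right)} = 2 + \frac{1}{\left(-8\right) Y} = 2 - \frac{1}{8 Y}$)
$r{\left(133,9 \right)} - 34218 = \left(2 - \frac{1}{8 \cdot 9}\right) - 34218 = \left(2 - \frac{1}{72}\right) - 34218 = \frac{143}{72} - 34218 = - \frac{2463553}{72}$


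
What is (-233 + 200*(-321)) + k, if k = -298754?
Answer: -363187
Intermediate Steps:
(-233 + 200*(-321)) + k = (-233 + 200*(-321)) - 298754 = (-233 - 64200) - 298754 = -64433 - 298754 = -363187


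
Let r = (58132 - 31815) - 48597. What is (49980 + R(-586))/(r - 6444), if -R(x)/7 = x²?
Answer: 588448/7181 ≈ 81.945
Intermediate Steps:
R(x) = -7*x²
r = -22280 (r = 26317 - 48597 = -22280)
(49980 + R(-586))/(r - 6444) = (49980 - 7*(-586)²)/(-22280 - 6444) = (49980 - 7*343396)/(-28724) = (49980 - 2403772)*(-1/28724) = -2353792*(-1/28724) = 588448/7181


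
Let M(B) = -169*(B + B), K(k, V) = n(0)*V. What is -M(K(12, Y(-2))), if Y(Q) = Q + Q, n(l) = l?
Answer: 0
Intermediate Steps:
Y(Q) = 2*Q
K(k, V) = 0 (K(k, V) = 0*V = 0)
M(B) = -338*B
-M(K(12, Y(-2))) = -(-338)*0 = -1*0 = 0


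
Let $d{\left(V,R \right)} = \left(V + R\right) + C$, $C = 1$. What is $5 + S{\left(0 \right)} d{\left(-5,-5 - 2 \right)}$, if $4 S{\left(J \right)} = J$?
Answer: $5$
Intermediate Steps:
$S{\left(J \right)} = \frac{J}{4}$
$d{\left(V,R \right)} = 1 + R + V$ ($d{\left(V,R \right)} = \left(V + R\right) + 1 = \left(R + V\right) + 1 = 1 + R + V$)
$5 + S{\left(0 \right)} d{\left(-5,-5 - 2 \right)} = 5 + \frac{1}{4} \cdot 0 \left(1 - 7 - 5\right) = 5 + 0 \left(1 - 7 - 5\right) = 5 + 0 \left(-11\right) = 5 + 0 = 5$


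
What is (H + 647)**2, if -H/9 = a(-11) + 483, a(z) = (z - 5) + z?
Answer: 11950849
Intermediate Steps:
a(z) = -5 + 2*z (a(z) = (-5 + z) + z = -5 + 2*z)
H = -4104 (H = -9*((-5 + 2*(-11)) + 483) = -9*((-5 - 22) + 483) = -9*(-27 + 483) = -9*456 = -4104)
(H + 647)**2 = (-4104 + 647)**2 = (-3457)**2 = 11950849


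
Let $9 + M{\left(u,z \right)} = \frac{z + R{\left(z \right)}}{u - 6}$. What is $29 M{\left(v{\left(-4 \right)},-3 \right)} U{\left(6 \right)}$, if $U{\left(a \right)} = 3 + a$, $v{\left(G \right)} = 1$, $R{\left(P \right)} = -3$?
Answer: $- \frac{10179}{5} \approx -2035.8$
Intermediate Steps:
$M{\left(u,z \right)} = -9 + \frac{-3 + z}{-6 + u}$ ($M{\left(u,z \right)} = -9 + \frac{z - 3}{u - 6} = -9 + \frac{-3 + z}{-6 + u}$)
$29 M{\left(v{\left(-4 \right)},-3 \right)} U{\left(6 \right)} = 29 \frac{51 - 3 - 9}{-6 + 1} \left(3 + 6\right) = 29 \frac{51 - 3 - 9}{-5} \cdot 9 = 29 \left(\left(- \frac{1}{5}\right) 39\right) 9 = 29 \left(- \frac{39}{5}\right) 9 = \left(- \frac{1131}{5}\right) 9 = - \frac{10179}{5}$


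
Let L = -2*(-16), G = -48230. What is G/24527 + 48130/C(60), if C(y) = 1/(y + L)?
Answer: 108604526690/24527 ≈ 4.4280e+6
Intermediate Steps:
L = 32
C(y) = 1/(32 + y) (C(y) = 1/(y + 32) = 1/(32 + y))
G/24527 + 48130/C(60) = -48230/24527 + 48130/(1/(32 + 60)) = -48230*1/24527 + 48130/(1/92) = -48230/24527 + 48130/(1/92) = -48230/24527 + 48130*92 = -48230/24527 + 4427960 = 108604526690/24527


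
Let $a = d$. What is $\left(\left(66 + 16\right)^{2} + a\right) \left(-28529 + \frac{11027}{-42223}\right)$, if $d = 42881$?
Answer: $- \frac{59753736257370}{42223} \approx -1.4152 \cdot 10^{9}$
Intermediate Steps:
$a = 42881$
$\left(\left(66 + 16\right)^{2} + a\right) \left(-28529 + \frac{11027}{-42223}\right) = \left(\left(66 + 16\right)^{2} + 42881\right) \left(-28529 + \frac{11027}{-42223}\right) = \left(82^{2} + 42881\right) \left(-28529 + 11027 \left(- \frac{1}{42223}\right)\right) = \left(6724 + 42881\right) \left(-28529 - \frac{11027}{42223}\right) = 49605 \left(- \frac{1204590994}{42223}\right) = - \frac{59753736257370}{42223}$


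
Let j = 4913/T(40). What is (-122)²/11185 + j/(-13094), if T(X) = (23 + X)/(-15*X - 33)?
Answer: 15687564971/3075584190 ≈ 5.1007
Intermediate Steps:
T(X) = (23 + X)/(-33 - 15*X)
j = -1036643/21 (j = 4913/(((-23 - 1*40)/(3*(11 + 5*40)))) = 4913/(((-23 - 40)/(3*(11 + 200)))) = 4913/(((⅓)*(-63)/211)) = 4913/(((⅓)*(1/211)*(-63))) = 4913/(-21/211) = 4913*(-211/21) = -1036643/21 ≈ -49364.)
(-122)²/11185 + j/(-13094) = (-122)²/11185 - 1036643/21/(-13094) = 14884*(1/11185) - 1036643/21*(-1/13094) = 14884/11185 + 1036643/274974 = 15687564971/3075584190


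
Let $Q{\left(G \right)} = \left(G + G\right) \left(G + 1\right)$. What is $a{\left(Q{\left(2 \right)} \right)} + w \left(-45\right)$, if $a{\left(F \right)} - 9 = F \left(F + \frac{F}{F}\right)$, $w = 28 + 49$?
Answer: $-3300$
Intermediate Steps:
$Q{\left(G \right)} = 2 G \left(1 + G\right)$
$w = 77$
$a{\left(F \right)} = 9 + F \left(1 + F\right)$ ($a{\left(F \right)} = 9 + F \left(F + \frac{F}{F}\right) = 9 + F \left(F + 1\right) = 9 + F \left(1 + F\right)$)
$a{\left(Q{\left(2 \right)} \right)} + w \left(-45\right) = \left(9 + 2 \cdot 2 \left(1 + 2\right) + \left(2 \cdot 2 \left(1 + 2\right)\right)^{2}\right) + 77 \left(-45\right) = \left(9 + 2 \cdot 2 \cdot 3 + \left(2 \cdot 2 \cdot 3\right)^{2}\right) - 3465 = \left(9 + 12 + 12^{2}\right) - 3465 = \left(9 + 12 + 144\right) - 3465 = 165 - 3465 = -3300$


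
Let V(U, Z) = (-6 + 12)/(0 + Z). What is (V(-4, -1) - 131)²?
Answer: 18769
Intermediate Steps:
V(U, Z) = 6/Z
(V(-4, -1) - 131)² = (6/(-1) - 131)² = (6*(-1) - 131)² = (-6 - 131)² = (-137)² = 18769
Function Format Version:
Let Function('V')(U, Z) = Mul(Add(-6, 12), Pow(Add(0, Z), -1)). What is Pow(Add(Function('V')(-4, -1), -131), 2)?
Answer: 18769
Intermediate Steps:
Function('V')(U, Z) = Mul(6, Pow(Z, -1))
Pow(Add(Function('V')(-4, -1), -131), 2) = Pow(Add(Mul(6, Pow(-1, -1)), -131), 2) = Pow(Add(Mul(6, -1), -131), 2) = Pow(Add(-6, -131), 2) = Pow(-137, 2) = 18769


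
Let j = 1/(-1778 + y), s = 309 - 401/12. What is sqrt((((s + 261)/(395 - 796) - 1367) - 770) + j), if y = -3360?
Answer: I*sqrt(81695074060372731)/6181014 ≈ 46.242*I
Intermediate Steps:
s = 3307/12 (s = 309 - 401*1/12 = 309 - 401/12 = 3307/12 ≈ 275.58)
j = -1/5138 (j = 1/(-1778 - 3360) = 1/(-5138) = -1/5138 ≈ -0.00019463)
sqrt((((s + 261)/(395 - 796) - 1367) - 770) + j) = sqrt((((3307/12 + 261)/(395 - 796) - 1367) - 770) - 1/5138) = sqrt((((6439/12)/(-401) - 1367) - 770) - 1/5138) = sqrt((((6439/12)*(-1/401) - 1367) - 770) - 1/5138) = sqrt(((-6439/4812 - 1367) - 770) - 1/5138) = sqrt((-6584443/4812 - 770) - 1/5138) = sqrt(-10289683/4812 - 1/5138) = sqrt(-26434198033/12362028) = I*sqrt(81695074060372731)/6181014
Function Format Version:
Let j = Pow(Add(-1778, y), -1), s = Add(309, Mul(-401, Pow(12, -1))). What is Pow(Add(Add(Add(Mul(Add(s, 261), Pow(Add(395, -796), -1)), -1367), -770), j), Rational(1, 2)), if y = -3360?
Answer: Mul(Rational(1, 6181014), I, Pow(81695074060372731, Rational(1, 2))) ≈ Mul(46.242, I)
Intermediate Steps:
s = Rational(3307, 12) (s = Add(309, Mul(-401, Rational(1, 12))) = Add(309, Rational(-401, 12)) = Rational(3307, 12) ≈ 275.58)
j = Rational(-1, 5138) (j = Pow(Add(-1778, -3360), -1) = Pow(-5138, -1) = Rational(-1, 5138) ≈ -0.00019463)
Pow(Add(Add(Add(Mul(Add(s, 261), Pow(Add(395, -796), -1)), -1367), -770), j), Rational(1, 2)) = Pow(Add(Add(Add(Mul(Add(Rational(3307, 12), 261), Pow(Add(395, -796), -1)), -1367), -770), Rational(-1, 5138)), Rational(1, 2)) = Pow(Add(Add(Add(Mul(Rational(6439, 12), Pow(-401, -1)), -1367), -770), Rational(-1, 5138)), Rational(1, 2)) = Pow(Add(Add(Add(Mul(Rational(6439, 12), Rational(-1, 401)), -1367), -770), Rational(-1, 5138)), Rational(1, 2)) = Pow(Add(Add(Add(Rational(-6439, 4812), -1367), -770), Rational(-1, 5138)), Rational(1, 2)) = Pow(Add(Add(Rational(-6584443, 4812), -770), Rational(-1, 5138)), Rational(1, 2)) = Pow(Add(Rational(-10289683, 4812), Rational(-1, 5138)), Rational(1, 2)) = Pow(Rational(-26434198033, 12362028), Rational(1, 2)) = Mul(Rational(1, 6181014), I, Pow(81695074060372731, Rational(1, 2)))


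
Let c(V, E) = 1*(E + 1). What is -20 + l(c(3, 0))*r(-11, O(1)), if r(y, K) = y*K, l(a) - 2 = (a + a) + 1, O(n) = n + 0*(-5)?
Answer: -75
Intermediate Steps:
O(n) = n (O(n) = n + 0 = n)
c(V, E) = 1 + E (c(V, E) = 1*(1 + E) = 1 + E)
l(a) = 3 + 2*a (l(a) = 2 + ((a + a) + 1) = 2 + (2*a + 1) = 2 + (1 + 2*a) = 3 + 2*a)
r(y, K) = K*y
-20 + l(c(3, 0))*r(-11, O(1)) = -20 + (3 + 2*(1 + 0))*(1*(-11)) = -20 + (3 + 2*1)*(-11) = -20 + (3 + 2)*(-11) = -20 + 5*(-11) = -20 - 55 = -75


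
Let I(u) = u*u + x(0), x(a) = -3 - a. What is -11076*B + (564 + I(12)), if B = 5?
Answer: -54675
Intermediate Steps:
I(u) = -3 + u**2 (I(u) = u*u + (-3 - 1*0) = u**2 + (-3 + 0) = u**2 - 3 = -3 + u**2)
-11076*B + (564 + I(12)) = -11076*5 + (564 + (-3 + 12**2)) = -923*60 + (564 + (-3 + 144)) = -55380 + (564 + 141) = -55380 + 705 = -54675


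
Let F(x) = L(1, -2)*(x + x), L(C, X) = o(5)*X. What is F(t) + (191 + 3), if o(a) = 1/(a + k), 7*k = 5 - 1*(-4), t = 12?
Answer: 2050/11 ≈ 186.36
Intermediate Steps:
k = 9/7 (k = (5 - 1*(-4))/7 = (5 + 4)/7 = (⅐)*9 = 9/7 ≈ 1.2857)
o(a) = 1/(9/7 + a) (o(a) = 1/(a + 9/7) = 1/(9/7 + a))
L(C, X) = 7*X/44 (L(C, X) = (7/(9 + 7*5))*X = (7/(9 + 35))*X = (7/44)*X = (7*(1/44))*X = 7*X/44)
F(x) = -7*x/11 (F(x) = ((7/44)*(-2))*(x + x) = -7*x/11)
F(t) + (191 + 3) = -7/11*12 + (191 + 3) = -84/11 + 194 = 2050/11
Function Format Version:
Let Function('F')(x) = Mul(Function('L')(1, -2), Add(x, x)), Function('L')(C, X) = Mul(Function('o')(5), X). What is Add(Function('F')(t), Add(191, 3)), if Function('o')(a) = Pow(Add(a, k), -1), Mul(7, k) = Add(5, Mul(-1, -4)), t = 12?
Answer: Rational(2050, 11) ≈ 186.36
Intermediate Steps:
k = Rational(9, 7) (k = Mul(Rational(1, 7), Add(5, Mul(-1, -4))) = Mul(Rational(1, 7), Add(5, 4)) = Mul(Rational(1, 7), 9) = Rational(9, 7) ≈ 1.2857)
Function('o')(a) = Pow(Add(Rational(9, 7), a), -1) (Function('o')(a) = Pow(Add(a, Rational(9, 7)), -1) = Pow(Add(Rational(9, 7), a), -1))
Function('L')(C, X) = Mul(Rational(7, 44), X) (Function('L')(C, X) = Mul(Mul(7, Pow(Add(9, Mul(7, 5)), -1)), X) = Mul(Mul(7, Pow(Add(9, 35), -1)), X) = Mul(Mul(7, Pow(44, -1)), X) = Mul(Mul(7, Rational(1, 44)), X) = Mul(Rational(7, 44), X))
Function('F')(x) = Mul(Rational(-7, 11), x) (Function('F')(x) = Mul(Mul(Rational(7, 44), -2), Add(x, x)) = Mul(Rational(-7, 22), Mul(2, x)) = Mul(Rational(-7, 11), x))
Add(Function('F')(t), Add(191, 3)) = Add(Mul(Rational(-7, 11), 12), Add(191, 3)) = Add(Rational(-84, 11), 194) = Rational(2050, 11)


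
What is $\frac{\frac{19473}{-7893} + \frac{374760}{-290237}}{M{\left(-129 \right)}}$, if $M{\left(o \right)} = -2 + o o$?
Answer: $- \frac{2869921927}{12705765808533} \approx -0.00022588$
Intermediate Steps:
$M{\left(o \right)} = -2 + o^{2}$
$\frac{\frac{19473}{-7893} + \frac{374760}{-290237}}{M{\left(-129 \right)}} = \frac{\frac{19473}{-7893} + \frac{374760}{-290237}}{-2 + \left(-129\right)^{2}} = \frac{19473 \left(- \frac{1}{7893}\right) + 374760 \left(- \frac{1}{290237}\right)}{-2 + 16641} = \frac{- \frac{6491}{2631} - \frac{374760}{290237}}{16639} = \left(- \frac{2869921927}{763613547}\right) \frac{1}{16639} = - \frac{2869921927}{12705765808533}$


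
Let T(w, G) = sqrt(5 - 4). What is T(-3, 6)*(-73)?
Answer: -73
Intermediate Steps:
T(w, G) = 1 (T(w, G) = sqrt(1) = 1)
T(-3, 6)*(-73) = 1*(-73) = -73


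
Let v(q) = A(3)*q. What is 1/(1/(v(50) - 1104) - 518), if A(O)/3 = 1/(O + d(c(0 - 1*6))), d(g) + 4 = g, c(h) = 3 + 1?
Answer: -1054/545973 ≈ -0.0019305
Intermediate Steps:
c(h) = 4
d(g) = -4 + g
A(O) = 3/O (A(O) = 3/(O + (-4 + 4)) = 3/(O + 0) = 3/O)
v(q) = q (v(q) = (3/3)*q = (3*(⅓))*q = 1*q = q)
1/(1/(v(50) - 1104) - 518) = 1/(1/(50 - 1104) - 518) = 1/(1/(-1054) - 518) = 1/(-1/1054 - 518) = 1/(-545973/1054) = -1054/545973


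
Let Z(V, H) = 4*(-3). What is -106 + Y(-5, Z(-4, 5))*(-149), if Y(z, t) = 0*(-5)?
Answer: -106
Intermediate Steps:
Z(V, H) = -12
Y(z, t) = 0
-106 + Y(-5, Z(-4, 5))*(-149) = -106 + 0*(-149) = -106 + 0 = -106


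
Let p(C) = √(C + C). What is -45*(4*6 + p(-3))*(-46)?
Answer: 49680 + 2070*I*√6 ≈ 49680.0 + 5070.4*I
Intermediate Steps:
p(C) = √2*√C (p(C) = √(2*C) = √2*√C)
-45*(4*6 + p(-3))*(-46) = -45*(4*6 + √2*√(-3))*(-46) = -45*(24 + √2*(I*√3))*(-46) = -45*(24 + I*√6)*(-46) = (-1080 - 45*I*√6)*(-46) = 49680 + 2070*I*√6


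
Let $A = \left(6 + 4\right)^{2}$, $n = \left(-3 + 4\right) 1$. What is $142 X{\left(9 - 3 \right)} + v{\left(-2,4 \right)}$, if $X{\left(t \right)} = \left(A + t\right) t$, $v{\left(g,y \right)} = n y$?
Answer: $90316$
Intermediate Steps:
$n = 1$ ($n = 1 \cdot 1 = 1$)
$A = 100$ ($A = 10^{2} = 100$)
$v{\left(g,y \right)} = y$ ($v{\left(g,y \right)} = 1 y = y$)
$X{\left(t \right)} = t \left(100 + t\right)$ ($X{\left(t \right)} = \left(100 + t\right) t = t \left(100 + t\right)$)
$142 X{\left(9 - 3 \right)} + v{\left(-2,4 \right)} = 142 \left(9 - 3\right) \left(100 + \left(9 - 3\right)\right) + 4 = 142 \cdot 6 \left(100 + 6\right) + 4 = 142 \cdot 6 \cdot 106 + 4 = 142 \cdot 636 + 4 = 90312 + 4 = 90316$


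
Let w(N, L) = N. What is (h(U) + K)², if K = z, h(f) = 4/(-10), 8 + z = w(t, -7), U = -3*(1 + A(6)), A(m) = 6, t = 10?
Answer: 64/25 ≈ 2.5600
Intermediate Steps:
U = -21 (U = -3*(1 + 6) = -3*7 = -21)
z = 2 (z = -8 + 10 = 2)
h(f) = -⅖ (h(f) = 4*(-⅒) = -⅖)
K = 2
(h(U) + K)² = (-⅖ + 2)² = (8/5)² = 64/25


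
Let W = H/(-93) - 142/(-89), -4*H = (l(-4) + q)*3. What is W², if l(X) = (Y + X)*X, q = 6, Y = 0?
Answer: 95707089/30448324 ≈ 3.1433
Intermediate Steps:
l(X) = X² (l(X) = (0 + X)*X = X*X = X²)
H = -33/2 (H = -((-4)² + 6)*3/4 = -(16 + 6)*3/4 = -11*3/2 = -¼*66 = -33/2 ≈ -16.500)
W = 9783/5518 (W = -33/2/(-93) - 142/(-89) = -33/2*(-1/93) - 142*(-1/89) = 11/62 + 142/89 = 9783/5518 ≈ 1.7729)
W² = (9783/5518)² = 95707089/30448324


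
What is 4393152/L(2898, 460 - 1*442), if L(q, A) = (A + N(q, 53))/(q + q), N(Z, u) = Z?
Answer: 78588608/9 ≈ 8.7321e+6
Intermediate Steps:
L(q, A) = (A + q)/(2*q) (L(q, A) = (A + q)/(q + q) = (A + q)/((2*q)) = (A + q)*(1/(2*q)) = (A + q)/(2*q))
4393152/L(2898, 460 - 1*442) = 4393152/(((½)*((460 - 1*442) + 2898)/2898)) = 4393152/(((½)*(1/2898)*((460 - 442) + 2898))) = 4393152/(((½)*(1/2898)*(18 + 2898))) = 4393152/(((½)*(1/2898)*2916)) = 4393152/(81/161) = 4393152*(161/81) = 78588608/9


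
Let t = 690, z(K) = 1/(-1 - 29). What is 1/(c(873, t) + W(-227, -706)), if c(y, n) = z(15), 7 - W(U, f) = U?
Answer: 30/7019 ≈ 0.0042741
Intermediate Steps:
z(K) = -1/30 (z(K) = 1/(-30) = -1/30)
W(U, f) = 7 - U
c(y, n) = -1/30
1/(c(873, t) + W(-227, -706)) = 1/(-1/30 + (7 - 1*(-227))) = 1/(-1/30 + (7 + 227)) = 1/(-1/30 + 234) = 1/(7019/30) = 30/7019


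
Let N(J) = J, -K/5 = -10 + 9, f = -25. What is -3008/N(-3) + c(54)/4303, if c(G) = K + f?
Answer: 12943364/12909 ≈ 1002.7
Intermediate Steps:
K = 5 (K = -5*(-10 + 9) = -5*(-1) = 5)
c(G) = -20 (c(G) = 5 - 25 = -20)
-3008/N(-3) + c(54)/4303 = -3008/(-3) - 20/4303 = -3008*(-1/3) - 20*1/4303 = 3008/3 - 20/4303 = 12943364/12909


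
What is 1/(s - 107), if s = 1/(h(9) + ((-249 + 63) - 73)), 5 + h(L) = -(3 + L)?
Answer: -276/29533 ≈ -0.0093455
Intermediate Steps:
h(L) = -8 - L (h(L) = -5 - (3 + L) = -5 + (-3 - L) = -8 - L)
s = -1/276 (s = 1/((-8 - 1*9) + ((-249 + 63) - 73)) = 1/((-8 - 9) + (-186 - 73)) = 1/(-17 - 259) = 1/(-276) = -1/276 ≈ -0.0036232)
1/(s - 107) = 1/(-1/276 - 107) = 1/(-29533/276) = -276/29533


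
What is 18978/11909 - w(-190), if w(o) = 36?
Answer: -409746/11909 ≈ -34.406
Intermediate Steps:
18978/11909 - w(-190) = 18978/11909 - 1*36 = 18978*(1/11909) - 36 = 18978/11909 - 36 = -409746/11909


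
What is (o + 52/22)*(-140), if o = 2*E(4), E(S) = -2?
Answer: 2520/11 ≈ 229.09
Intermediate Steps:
o = -4 (o = 2*(-2) = -4)
(o + 52/22)*(-140) = (-4 + 52/22)*(-140) = (-4 + 52*(1/22))*(-140) = (-4 + 26/11)*(-140) = -18/11*(-140) = 2520/11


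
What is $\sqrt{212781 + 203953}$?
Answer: $\sqrt{416734} \approx 645.55$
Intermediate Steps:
$\sqrt{212781 + 203953} = \sqrt{416734}$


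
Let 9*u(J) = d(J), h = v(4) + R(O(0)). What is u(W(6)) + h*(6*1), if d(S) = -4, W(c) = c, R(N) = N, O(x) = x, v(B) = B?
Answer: 212/9 ≈ 23.556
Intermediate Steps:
h = 4 (h = 4 + 0 = 4)
u(J) = -4/9 (u(J) = (1/9)*(-4) = -4/9)
u(W(6)) + h*(6*1) = -4/9 + 4*(6*1) = -4/9 + 4*6 = -4/9 + 24 = 212/9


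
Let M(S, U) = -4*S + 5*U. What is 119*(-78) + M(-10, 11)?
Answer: -9187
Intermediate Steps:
119*(-78) + M(-10, 11) = 119*(-78) + (-4*(-10) + 5*11) = -9282 + (40 + 55) = -9282 + 95 = -9187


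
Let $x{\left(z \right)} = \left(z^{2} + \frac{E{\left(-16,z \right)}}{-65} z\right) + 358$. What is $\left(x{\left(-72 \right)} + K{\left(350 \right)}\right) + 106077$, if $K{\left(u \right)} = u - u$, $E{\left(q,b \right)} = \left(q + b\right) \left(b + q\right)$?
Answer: $\frac{7812803}{65} \approx 1.202 \cdot 10^{5}$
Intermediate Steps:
$E{\left(q,b \right)} = \left(b + q\right)^{2}$ ($E{\left(q,b \right)} = \left(b + q\right) \left(b + q\right) = \left(b + q\right)^{2}$)
$K{\left(u \right)} = 0$
$x{\left(z \right)} = 358 + z^{2} - \frac{z \left(-16 + z\right)^{2}}{65}$ ($x{\left(z \right)} = \left(z^{2} + \frac{\left(z - 16\right)^{2}}{-65} z\right) + 358 = \left(z^{2} + \left(-16 + z\right)^{2} \left(- \frac{1}{65}\right) z\right) + 358 = \left(z^{2} + - \frac{\left(-16 + z\right)^{2}}{65} z\right) + 358 = \left(z^{2} - \frac{z \left(-16 + z\right)^{2}}{65}\right) + 358 = 358 + z^{2} - \frac{z \left(-16 + z\right)^{2}}{65}$)
$\left(x{\left(-72 \right)} + K{\left(350 \right)}\right) + 106077 = \left(\left(358 + \left(-72\right)^{2} - - \frac{72 \left(-16 - 72\right)^{2}}{65}\right) + 0\right) + 106077 = \left(\left(358 + 5184 - - \frac{72 \left(-88\right)^{2}}{65}\right) + 0\right) + 106077 = \left(\left(358 + 5184 - \left(- \frac{72}{65}\right) 7744\right) + 0\right) + 106077 = \left(\left(358 + 5184 + \frac{557568}{65}\right) + 0\right) + 106077 = \left(\frac{917798}{65} + 0\right) + 106077 = \frac{917798}{65} + 106077 = \frac{7812803}{65}$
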